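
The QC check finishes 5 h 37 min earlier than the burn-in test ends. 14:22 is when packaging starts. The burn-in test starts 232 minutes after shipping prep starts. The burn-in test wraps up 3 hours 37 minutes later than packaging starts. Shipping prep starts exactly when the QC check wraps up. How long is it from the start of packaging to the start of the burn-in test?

The burn-in test ends at 14:22 + 217 min = 17:59.
The QC check ends at 17:59 − 337 min = 12:22.
So shipping prep starts at 12:22.
The burn-in test starts at 12:22 + 232 min = 16:14.
From 14:22 to 16:14 is 1 h 52 min.

1 h 52 min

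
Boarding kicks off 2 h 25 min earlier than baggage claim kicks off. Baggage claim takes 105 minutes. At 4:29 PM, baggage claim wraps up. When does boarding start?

Baggage claim starts at 4:29 PM − 105 min = 2:44 PM.
Boarding starts at 2:44 PM − 145 min = 12:19 PM.

12:19 PM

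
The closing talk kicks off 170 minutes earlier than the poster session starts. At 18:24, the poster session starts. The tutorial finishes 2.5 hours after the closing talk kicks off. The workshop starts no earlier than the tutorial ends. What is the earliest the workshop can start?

The closing talk starts at 18:24 − 170 min = 15:34.
The tutorial ends at 15:34 + 150 min = 18:04.
The workshop is bounded by the tutorial, so the earliest it can start is 18:04.

18:04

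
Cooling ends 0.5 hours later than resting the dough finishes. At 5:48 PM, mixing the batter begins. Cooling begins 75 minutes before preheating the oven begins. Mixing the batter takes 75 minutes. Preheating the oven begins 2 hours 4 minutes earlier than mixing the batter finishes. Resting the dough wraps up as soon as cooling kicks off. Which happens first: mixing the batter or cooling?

Mixing the batter ends at 5:48 PM + 75 min = 7:03 PM.
Preheating the oven starts at 7:03 PM − 124 min = 4:59 PM.
Cooling starts at 4:59 PM − 75 min = 3:44 PM.
Mixing the batter starts at 5:48 PM and cooling starts at 3:44 PM, so cooling is first.

cooling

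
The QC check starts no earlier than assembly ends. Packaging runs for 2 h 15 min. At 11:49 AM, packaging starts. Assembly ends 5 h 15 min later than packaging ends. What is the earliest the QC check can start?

Packaging ends at 11:49 AM + 135 min = 2:04 PM.
Assembly ends at 2:04 PM + 315 min = 7:19 PM.
The QC check is bounded by assembly, so the earliest it can start is 7:19 PM.

7:19 PM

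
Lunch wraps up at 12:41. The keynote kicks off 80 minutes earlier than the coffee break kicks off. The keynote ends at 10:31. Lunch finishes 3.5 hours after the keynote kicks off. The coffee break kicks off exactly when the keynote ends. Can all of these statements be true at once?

Yes

The coffee break starts at 10:31.
The keynote starts at 10:31 − 80 min = 09:11.
Lunch ends at 09:11 + 210 min = 12:41.
That matches the stated 12:41, so the schedule is consistent.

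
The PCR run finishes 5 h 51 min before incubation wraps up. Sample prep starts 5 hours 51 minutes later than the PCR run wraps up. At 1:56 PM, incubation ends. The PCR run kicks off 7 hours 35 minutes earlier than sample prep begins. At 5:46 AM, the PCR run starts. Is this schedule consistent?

The PCR run ends at 1:56 PM − 351 min = 8:05 AM.
Sample prep starts at 8:05 AM + 351 min = 1:56 PM.
The PCR run starts at 1:56 PM − 455 min = 6:21 AM.
But the PCR run is also said to start at 5:46 AM — a 35-minute conflict.

No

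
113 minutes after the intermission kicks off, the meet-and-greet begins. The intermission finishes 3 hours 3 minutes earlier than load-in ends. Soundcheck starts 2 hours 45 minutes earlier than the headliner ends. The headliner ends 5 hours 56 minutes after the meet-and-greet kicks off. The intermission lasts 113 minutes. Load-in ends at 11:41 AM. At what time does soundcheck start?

The intermission ends at 11:41 AM − 183 min = 8:38 AM.
The intermission starts at 8:38 AM − 113 min = 6:45 AM.
The meet-and-greet starts at 6:45 AM + 113 min = 8:38 AM.
The headliner ends at 8:38 AM + 356 min = 2:34 PM.
Soundcheck starts at 2:34 PM − 165 min = 11:49 AM.

11:49 AM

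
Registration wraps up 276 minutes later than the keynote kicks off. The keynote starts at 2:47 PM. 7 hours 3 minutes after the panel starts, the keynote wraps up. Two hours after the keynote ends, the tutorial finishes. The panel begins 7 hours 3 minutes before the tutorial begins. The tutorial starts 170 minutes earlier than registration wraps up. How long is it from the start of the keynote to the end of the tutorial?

226 minutes

Registration ends at 2:47 PM + 276 min = 7:23 PM.
The tutorial starts at 7:23 PM − 170 min = 4:33 PM.
The panel starts at 4:33 PM − 423 min = 9:30 AM.
The keynote ends at 9:30 AM + 423 min = 4:33 PM.
The tutorial ends at 4:33 PM + 120 min = 6:33 PM.
From 2:47 PM to 6:33 PM is 226 minutes.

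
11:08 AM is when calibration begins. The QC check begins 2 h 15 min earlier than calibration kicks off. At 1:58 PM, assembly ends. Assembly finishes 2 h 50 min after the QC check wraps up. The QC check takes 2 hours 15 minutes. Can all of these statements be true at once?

Yes

The QC check starts at 11:08 AM − 135 min = 8:53 AM.
The QC check ends at 8:53 AM + 135 min = 11:08 AM.
Assembly ends at 11:08 AM + 170 min = 1:58 PM.
That matches the stated 1:58 PM, so the schedule is consistent.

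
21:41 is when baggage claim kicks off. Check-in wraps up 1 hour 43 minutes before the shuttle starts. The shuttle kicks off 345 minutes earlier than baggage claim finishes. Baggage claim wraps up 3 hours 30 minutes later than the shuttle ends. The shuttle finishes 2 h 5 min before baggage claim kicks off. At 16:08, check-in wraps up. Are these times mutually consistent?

The shuttle ends at 21:41 − 125 min = 19:36.
Baggage claim ends at 19:36 + 210 min = 23:06.
The shuttle starts at 23:06 − 345 min = 17:21.
Check-in ends at 17:21 − 103 min = 15:38.
But check-in is also said to end at 16:08 — a 30-minute conflict.

No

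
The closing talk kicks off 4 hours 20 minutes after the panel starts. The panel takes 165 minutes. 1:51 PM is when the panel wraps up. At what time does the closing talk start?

The panel starts at 1:51 PM − 165 min = 11:06 AM.
The closing talk starts at 11:06 AM + 260 min = 3:26 PM.

3:26 PM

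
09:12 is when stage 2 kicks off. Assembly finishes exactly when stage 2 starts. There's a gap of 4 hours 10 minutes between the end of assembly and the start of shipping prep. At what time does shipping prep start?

13:22

Assembly ends at 09:12.
Shipping prep starts at 09:12 + 250 min = 13:22.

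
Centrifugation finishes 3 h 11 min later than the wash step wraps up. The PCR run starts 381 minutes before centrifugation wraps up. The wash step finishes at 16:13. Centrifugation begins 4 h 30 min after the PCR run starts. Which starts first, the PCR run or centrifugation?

the PCR run

Centrifugation ends at 16:13 + 191 min = 19:24.
The PCR run starts at 19:24 − 381 min = 13:03.
Centrifugation starts at 13:03 + 270 min = 17:33.
The PCR run starts at 13:03 and centrifugation starts at 17:33, so the PCR run is first.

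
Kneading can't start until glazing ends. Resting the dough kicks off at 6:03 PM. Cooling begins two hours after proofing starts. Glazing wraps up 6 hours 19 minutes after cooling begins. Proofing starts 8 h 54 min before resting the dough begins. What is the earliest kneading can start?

5:28 PM

Proofing starts at 6:03 PM − 534 min = 9:09 AM.
Cooling starts at 9:09 AM + 120 min = 11:09 AM.
Glazing ends at 11:09 AM + 379 min = 5:28 PM.
Kneading is bounded by glazing, so the earliest it can start is 5:28 PM.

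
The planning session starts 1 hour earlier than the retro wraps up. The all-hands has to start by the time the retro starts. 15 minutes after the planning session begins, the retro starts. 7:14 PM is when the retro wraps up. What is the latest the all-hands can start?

The planning session starts at 7:14 PM − 60 min = 6:14 PM.
The retro starts at 6:14 PM + 15 min = 6:29 PM.
The all-hands is bounded by the retro, so the latest it can start is 6:29 PM.

6:29 PM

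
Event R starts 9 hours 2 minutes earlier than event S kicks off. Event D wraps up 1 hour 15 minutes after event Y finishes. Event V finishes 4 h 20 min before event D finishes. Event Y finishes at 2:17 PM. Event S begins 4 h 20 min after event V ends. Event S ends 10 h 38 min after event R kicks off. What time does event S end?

5:08 PM

Event D ends at 2:17 PM + 75 min = 3:32 PM.
Event V ends at 3:32 PM − 260 min = 11:12 AM.
Event S starts at 11:12 AM + 260 min = 3:32 PM.
Event R starts at 3:32 PM − 542 min = 6:30 AM.
Event S ends at 6:30 AM + 638 min = 5:08 PM.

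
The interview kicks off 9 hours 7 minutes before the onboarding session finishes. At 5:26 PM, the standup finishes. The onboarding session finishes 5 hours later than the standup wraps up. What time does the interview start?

1:19 PM

The onboarding session ends at 5:26 PM + 300 min = 10:26 PM.
The interview starts at 10:26 PM − 547 min = 1:19 PM.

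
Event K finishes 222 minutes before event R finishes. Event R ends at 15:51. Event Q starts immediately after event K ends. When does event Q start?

Event K ends at 15:51 − 222 min = 12:09.
So event Q starts at 12:09.

12:09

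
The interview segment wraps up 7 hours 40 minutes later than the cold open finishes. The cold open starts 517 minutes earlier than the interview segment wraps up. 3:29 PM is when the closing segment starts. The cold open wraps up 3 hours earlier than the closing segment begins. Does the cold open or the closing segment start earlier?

The cold open ends at 3:29 PM − 180 min = 12:29 PM.
The interview segment ends at 12:29 PM + 460 min = 8:09 PM.
The cold open starts at 8:09 PM − 517 min = 11:32 AM.
The cold open starts at 11:32 AM and the closing segment starts at 3:29 PM, so the cold open is first.

the cold open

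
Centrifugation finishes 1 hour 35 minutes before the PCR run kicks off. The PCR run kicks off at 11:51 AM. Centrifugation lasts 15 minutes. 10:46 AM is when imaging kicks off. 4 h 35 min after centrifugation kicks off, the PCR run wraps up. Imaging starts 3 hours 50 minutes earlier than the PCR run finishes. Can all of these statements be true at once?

Centrifugation ends at 11:51 AM − 95 min = 10:16 AM.
Centrifugation starts at 10:16 AM − 15 min = 10:01 AM.
The PCR run ends at 10:01 AM + 275 min = 2:36 PM.
Imaging starts at 2:36 PM − 230 min = 10:46 AM.
That matches the stated 10:46 AM, so the schedule is consistent.

Yes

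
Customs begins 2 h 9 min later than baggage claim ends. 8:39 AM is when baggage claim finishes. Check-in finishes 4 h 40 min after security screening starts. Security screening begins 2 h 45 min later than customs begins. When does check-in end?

Customs starts at 8:39 AM + 129 min = 10:48 AM.
Security screening starts at 10:48 AM + 165 min = 1:33 PM.
Check-in ends at 1:33 PM + 280 min = 6:13 PM.

6:13 PM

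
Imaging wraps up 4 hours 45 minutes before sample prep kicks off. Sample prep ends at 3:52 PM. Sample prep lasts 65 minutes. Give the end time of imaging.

Sample prep starts at 3:52 PM − 65 min = 2:47 PM.
Imaging ends at 2:47 PM − 285 min = 10:02 AM.

10:02 AM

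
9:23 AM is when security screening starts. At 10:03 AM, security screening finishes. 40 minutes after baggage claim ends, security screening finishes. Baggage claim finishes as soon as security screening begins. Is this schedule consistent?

Baggage claim ends at 9:23 AM.
Security screening ends at 9:23 AM + 40 min = 10:03 AM.
That matches the stated 10:03 AM, so the schedule is consistent.

Yes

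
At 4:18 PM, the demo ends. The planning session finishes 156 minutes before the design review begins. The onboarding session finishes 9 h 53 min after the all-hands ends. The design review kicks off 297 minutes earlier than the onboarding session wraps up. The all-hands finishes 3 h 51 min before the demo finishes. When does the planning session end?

2:47 PM

The all-hands ends at 4:18 PM − 231 min = 12:27 PM.
The onboarding session ends at 12:27 PM + 593 min = 10:20 PM.
The design review starts at 10:20 PM − 297 min = 5:23 PM.
The planning session ends at 5:23 PM − 156 min = 2:47 PM.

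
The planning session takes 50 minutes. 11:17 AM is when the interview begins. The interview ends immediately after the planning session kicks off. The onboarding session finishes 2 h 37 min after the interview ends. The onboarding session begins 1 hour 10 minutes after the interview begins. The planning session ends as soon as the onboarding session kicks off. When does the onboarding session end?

2:14 PM

The onboarding session starts at 11:17 AM + 70 min = 12:27 PM.
So the planning session ends at 12:27 PM.
The planning session starts at 12:27 PM − 50 min = 11:37 AM.
So the interview ends at 11:37 AM.
The onboarding session ends at 11:37 AM + 157 min = 2:14 PM.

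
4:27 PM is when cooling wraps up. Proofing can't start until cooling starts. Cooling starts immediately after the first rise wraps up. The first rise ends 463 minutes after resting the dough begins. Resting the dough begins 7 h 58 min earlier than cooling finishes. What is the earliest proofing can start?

4:12 PM

Resting the dough starts at 4:27 PM − 478 min = 8:29 AM.
The first rise ends at 8:29 AM + 463 min = 4:12 PM.
So cooling starts at 4:12 PM.
Proofing is bounded by cooling, so the earliest it can start is 4:12 PM.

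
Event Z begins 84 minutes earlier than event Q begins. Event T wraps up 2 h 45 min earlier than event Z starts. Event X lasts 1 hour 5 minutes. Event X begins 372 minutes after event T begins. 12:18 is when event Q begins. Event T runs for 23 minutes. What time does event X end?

15:03

Event Z starts at 12:18 − 84 min = 10:54.
Event T ends at 10:54 − 165 min = 08:09.
Event T starts at 08:09 − 23 min = 07:46.
Event X starts at 07:46 + 372 min = 13:58.
Event X ends at 13:58 + 65 min = 15:03.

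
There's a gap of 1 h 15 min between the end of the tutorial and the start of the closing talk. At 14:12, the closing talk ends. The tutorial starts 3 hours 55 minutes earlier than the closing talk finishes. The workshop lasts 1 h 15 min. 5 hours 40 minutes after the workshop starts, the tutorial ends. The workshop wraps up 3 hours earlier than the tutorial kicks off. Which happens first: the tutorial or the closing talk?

the tutorial

The tutorial starts at 14:12 − 235 min = 10:17.
The workshop ends at 10:17 − 180 min = 07:17.
The workshop starts at 07:17 − 75 min = 06:02.
The tutorial ends at 06:02 + 340 min = 11:42.
The closing talk starts at 11:42 + 75 min = 12:57.
The tutorial starts at 10:17 and the closing talk starts at 12:57, so the tutorial is first.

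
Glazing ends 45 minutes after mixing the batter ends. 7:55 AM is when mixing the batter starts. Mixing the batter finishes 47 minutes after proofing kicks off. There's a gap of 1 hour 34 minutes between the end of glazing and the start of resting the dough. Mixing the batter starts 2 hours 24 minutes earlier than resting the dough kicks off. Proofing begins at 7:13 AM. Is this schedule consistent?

Yes

Mixing the batter ends at 7:13 AM + 47 min = 8:00 AM.
Glazing ends at 8:00 AM + 45 min = 8:45 AM.
Resting the dough starts at 8:45 AM + 94 min = 10:19 AM.
Mixing the batter starts at 10:19 AM − 144 min = 7:55 AM.
That matches the stated 7:55 AM, so the schedule is consistent.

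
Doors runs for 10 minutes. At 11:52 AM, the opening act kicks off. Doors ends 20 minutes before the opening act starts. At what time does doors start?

11:22 AM

Doors ends at 11:52 AM − 20 min = 11:32 AM.
Doors starts at 11:32 AM − 10 min = 11:22 AM.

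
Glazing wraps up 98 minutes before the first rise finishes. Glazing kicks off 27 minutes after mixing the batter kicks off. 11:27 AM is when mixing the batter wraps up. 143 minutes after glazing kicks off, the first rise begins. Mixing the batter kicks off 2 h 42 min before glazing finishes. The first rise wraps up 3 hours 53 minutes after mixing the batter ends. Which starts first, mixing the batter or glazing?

The first rise ends at 11:27 AM + 233 min = 3:20 PM.
Glazing ends at 3:20 PM − 98 min = 1:42 PM.
Mixing the batter starts at 1:42 PM − 162 min = 11:00 AM.
Glazing starts at 11:00 AM + 27 min = 11:27 AM.
Mixing the batter starts at 11:00 AM and glazing starts at 11:27 AM, so mixing the batter is first.

mixing the batter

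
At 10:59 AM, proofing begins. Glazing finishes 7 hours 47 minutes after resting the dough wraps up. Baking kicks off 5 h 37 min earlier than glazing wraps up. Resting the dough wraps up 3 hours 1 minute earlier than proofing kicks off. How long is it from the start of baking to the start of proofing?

Resting the dough ends at 10:59 AM − 181 min = 7:58 AM.
Glazing ends at 7:58 AM + 467 min = 3:45 PM.
Baking starts at 3:45 PM − 337 min = 10:08 AM.
From 10:08 AM to 10:59 AM is 51 minutes.

51 minutes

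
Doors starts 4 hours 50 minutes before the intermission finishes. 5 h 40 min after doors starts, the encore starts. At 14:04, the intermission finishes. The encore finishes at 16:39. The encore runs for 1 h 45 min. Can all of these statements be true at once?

Doors starts at 14:04 − 290 min = 09:14.
The encore starts at 09:14 + 340 min = 14:54.
The encore ends at 14:54 + 105 min = 16:39.
That matches the stated 16:39, so the schedule is consistent.

Yes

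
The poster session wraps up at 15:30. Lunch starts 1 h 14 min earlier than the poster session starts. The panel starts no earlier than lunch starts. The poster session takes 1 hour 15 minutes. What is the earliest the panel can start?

The poster session starts at 15:30 − 75 min = 14:15.
Lunch starts at 14:15 − 74 min = 13:01.
The panel is bounded by lunch, so the earliest it can start is 13:01.

13:01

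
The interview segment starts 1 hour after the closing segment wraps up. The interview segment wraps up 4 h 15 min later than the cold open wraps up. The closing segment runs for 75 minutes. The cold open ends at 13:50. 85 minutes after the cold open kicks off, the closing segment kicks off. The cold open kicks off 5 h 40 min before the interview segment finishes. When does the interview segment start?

The interview segment ends at 13:50 + 255 min = 18:05.
The cold open starts at 18:05 − 340 min = 12:25.
The closing segment starts at 12:25 + 85 min = 13:50.
The closing segment ends at 13:50 + 75 min = 15:05.
The interview segment starts at 15:05 + 60 min = 16:05.

16:05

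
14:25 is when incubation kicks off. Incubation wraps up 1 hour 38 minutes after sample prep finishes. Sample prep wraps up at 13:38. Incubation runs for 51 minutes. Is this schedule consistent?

Yes

Incubation ends at 13:38 + 98 min = 15:16.
Incubation starts at 15:16 − 51 min = 14:25.
That matches the stated 14:25, so the schedule is consistent.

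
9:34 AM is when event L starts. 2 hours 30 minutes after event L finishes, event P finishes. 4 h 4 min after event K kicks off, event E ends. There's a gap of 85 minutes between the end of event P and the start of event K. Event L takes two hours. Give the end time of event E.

7:33 PM

Event L ends at 9:34 AM + 120 min = 11:34 AM.
Event P ends at 11:34 AM + 150 min = 2:04 PM.
Event K starts at 2:04 PM + 85 min = 3:29 PM.
Event E ends at 3:29 PM + 244 min = 7:33 PM.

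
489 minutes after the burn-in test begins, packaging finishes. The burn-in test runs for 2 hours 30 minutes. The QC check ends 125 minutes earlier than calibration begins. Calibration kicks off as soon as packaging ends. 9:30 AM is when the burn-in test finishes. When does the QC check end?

1:04 PM

The burn-in test starts at 9:30 AM − 150 min = 7:00 AM.
Packaging ends at 7:00 AM + 489 min = 3:09 PM.
So calibration starts at 3:09 PM.
The QC check ends at 3:09 PM − 125 min = 1:04 PM.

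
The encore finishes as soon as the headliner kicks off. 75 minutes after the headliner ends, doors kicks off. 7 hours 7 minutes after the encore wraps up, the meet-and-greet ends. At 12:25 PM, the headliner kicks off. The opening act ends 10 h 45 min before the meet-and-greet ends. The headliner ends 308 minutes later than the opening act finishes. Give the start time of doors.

The encore ends at 12:25 PM.
The meet-and-greet ends at 12:25 PM + 427 min = 7:32 PM.
The opening act ends at 7:32 PM − 645 min = 8:47 AM.
The headliner ends at 8:47 AM + 308 min = 1:55 PM.
Doors starts at 1:55 PM + 75 min = 3:10 PM.

3:10 PM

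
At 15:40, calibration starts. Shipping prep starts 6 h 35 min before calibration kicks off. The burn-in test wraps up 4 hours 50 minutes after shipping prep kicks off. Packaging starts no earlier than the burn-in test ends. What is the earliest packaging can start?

Shipping prep starts at 15:40 − 395 min = 09:05.
The burn-in test ends at 09:05 + 290 min = 13:55.
Packaging is bounded by the burn-in test, so the earliest it can start is 13:55.

13:55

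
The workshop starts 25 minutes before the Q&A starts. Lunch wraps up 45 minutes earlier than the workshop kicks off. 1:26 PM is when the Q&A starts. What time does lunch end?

The workshop starts at 1:26 PM − 25 min = 1:01 PM.
Lunch ends at 1:01 PM − 45 min = 12:16 PM.

12:16 PM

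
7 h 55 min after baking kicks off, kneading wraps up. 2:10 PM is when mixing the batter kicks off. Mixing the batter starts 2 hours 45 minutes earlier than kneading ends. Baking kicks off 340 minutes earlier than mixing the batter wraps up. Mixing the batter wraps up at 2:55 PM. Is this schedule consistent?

Baking starts at 2:55 PM − 340 min = 9:15 AM.
Kneading ends at 9:15 AM + 475 min = 5:10 PM.
Mixing the batter starts at 5:10 PM − 165 min = 2:25 PM.
But mixing the batter is also said to start at 2:10 PM — a 15-minute conflict.

No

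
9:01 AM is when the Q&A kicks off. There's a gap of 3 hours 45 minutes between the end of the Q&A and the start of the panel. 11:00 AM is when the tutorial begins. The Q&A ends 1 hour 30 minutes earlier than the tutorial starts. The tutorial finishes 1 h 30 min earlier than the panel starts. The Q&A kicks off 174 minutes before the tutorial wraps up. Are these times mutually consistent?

The Q&A ends at 11:00 AM − 90 min = 9:30 AM.
The panel starts at 9:30 AM + 225 min = 1:15 PM.
The tutorial ends at 1:15 PM − 90 min = 11:45 AM.
The Q&A starts at 11:45 AM − 174 min = 8:51 AM.
But the Q&A is also said to start at 9:01 AM — a 10-minute conflict.

No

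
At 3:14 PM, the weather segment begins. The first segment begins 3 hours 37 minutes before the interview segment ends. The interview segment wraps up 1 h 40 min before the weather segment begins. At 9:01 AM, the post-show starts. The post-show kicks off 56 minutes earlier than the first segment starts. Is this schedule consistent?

Yes

The interview segment ends at 3:14 PM − 100 min = 1:34 PM.
The first segment starts at 1:34 PM − 217 min = 9:57 AM.
The post-show starts at 9:57 AM − 56 min = 9:01 AM.
That matches the stated 9:01 AM, so the schedule is consistent.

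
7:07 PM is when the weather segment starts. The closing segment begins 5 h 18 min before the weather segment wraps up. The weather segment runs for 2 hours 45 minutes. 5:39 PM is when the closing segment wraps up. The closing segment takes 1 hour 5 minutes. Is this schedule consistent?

The weather segment ends at 7:07 PM + 165 min = 9:52 PM.
The closing segment starts at 9:52 PM − 318 min = 4:34 PM.
The closing segment ends at 4:34 PM + 65 min = 5:39 PM.
That matches the stated 5:39 PM, so the schedule is consistent.

Yes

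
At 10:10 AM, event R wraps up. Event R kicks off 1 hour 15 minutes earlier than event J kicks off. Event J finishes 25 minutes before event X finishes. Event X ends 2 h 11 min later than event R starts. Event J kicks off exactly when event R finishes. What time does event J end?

10:41 AM

Event J starts at 10:10 AM.
Event R starts at 10:10 AM − 75 min = 8:55 AM.
Event X ends at 8:55 AM + 131 min = 11:06 AM.
Event J ends at 11:06 AM − 25 min = 10:41 AM.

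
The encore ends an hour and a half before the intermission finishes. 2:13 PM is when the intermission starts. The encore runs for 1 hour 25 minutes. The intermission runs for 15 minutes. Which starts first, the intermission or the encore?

The intermission ends at 2:13 PM + 15 min = 2:28 PM.
The encore ends at 2:28 PM − 90 min = 12:58 PM.
The encore starts at 12:58 PM − 85 min = 11:33 AM.
The intermission starts at 2:13 PM and the encore starts at 11:33 AM, so the encore is first.

the encore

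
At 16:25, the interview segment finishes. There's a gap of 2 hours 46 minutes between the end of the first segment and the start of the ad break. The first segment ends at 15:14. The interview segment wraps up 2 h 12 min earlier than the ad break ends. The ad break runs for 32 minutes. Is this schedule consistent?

The ad break starts at 15:14 + 166 min = 18:00.
The ad break ends at 18:00 + 32 min = 18:32.
The interview segment ends at 18:32 − 132 min = 16:20.
But the interview segment is also said to end at 16:25 — a 5-minute conflict.

No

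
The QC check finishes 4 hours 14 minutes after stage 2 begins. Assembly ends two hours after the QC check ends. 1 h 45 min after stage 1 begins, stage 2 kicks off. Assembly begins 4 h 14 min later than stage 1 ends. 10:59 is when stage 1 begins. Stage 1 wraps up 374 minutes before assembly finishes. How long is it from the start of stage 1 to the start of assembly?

359 minutes

Stage 2 starts at 10:59 + 105 min = 12:44.
The QC check ends at 12:44 + 254 min = 16:58.
Assembly ends at 16:58 + 120 min = 18:58.
Stage 1 ends at 18:58 − 374 min = 12:44.
Assembly starts at 12:44 + 254 min = 16:58.
From 10:59 to 16:58 is 359 minutes.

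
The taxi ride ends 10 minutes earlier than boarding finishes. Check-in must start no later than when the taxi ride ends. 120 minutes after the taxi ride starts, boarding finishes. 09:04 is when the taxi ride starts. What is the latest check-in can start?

10:54

Boarding ends at 09:04 + 120 min = 11:04.
The taxi ride ends at 11:04 − 10 min = 10:54.
Check-in is bounded by the taxi ride, so the latest it can start is 10:54.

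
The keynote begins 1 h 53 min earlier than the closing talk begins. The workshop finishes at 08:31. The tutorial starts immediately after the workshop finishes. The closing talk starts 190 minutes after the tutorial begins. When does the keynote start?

09:48

The tutorial starts at 08:31.
The closing talk starts at 08:31 + 190 min = 11:41.
The keynote starts at 11:41 − 113 min = 09:48.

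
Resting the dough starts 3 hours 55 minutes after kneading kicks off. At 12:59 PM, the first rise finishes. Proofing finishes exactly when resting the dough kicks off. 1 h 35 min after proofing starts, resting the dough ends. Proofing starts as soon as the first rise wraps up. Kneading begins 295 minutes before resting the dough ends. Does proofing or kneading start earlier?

kneading

Proofing starts at 12:59 PM.
Resting the dough ends at 12:59 PM + 95 min = 2:34 PM.
Kneading starts at 2:34 PM − 295 min = 9:39 AM.
Proofing starts at 12:59 PM and kneading starts at 9:39 AM, so kneading is first.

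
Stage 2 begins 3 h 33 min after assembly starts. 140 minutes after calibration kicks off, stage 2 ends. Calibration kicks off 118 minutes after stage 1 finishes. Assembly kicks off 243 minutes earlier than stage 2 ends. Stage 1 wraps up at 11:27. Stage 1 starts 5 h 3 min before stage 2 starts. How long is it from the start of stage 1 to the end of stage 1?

75 minutes

Calibration starts at 11:27 + 118 min = 13:25.
Stage 2 ends at 13:25 + 140 min = 15:45.
Assembly starts at 15:45 − 243 min = 11:42.
Stage 2 starts at 11:42 + 213 min = 15:15.
Stage 1 starts at 15:15 − 303 min = 10:12.
From 10:12 to 11:27 is 75 minutes.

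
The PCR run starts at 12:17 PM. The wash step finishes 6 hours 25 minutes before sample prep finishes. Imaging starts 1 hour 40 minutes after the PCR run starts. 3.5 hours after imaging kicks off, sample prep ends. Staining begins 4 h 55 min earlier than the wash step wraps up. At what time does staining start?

6:07 AM

Imaging starts at 12:17 PM + 100 min = 1:57 PM.
Sample prep ends at 1:57 PM + 210 min = 5:27 PM.
The wash step ends at 5:27 PM − 385 min = 11:02 AM.
Staining starts at 11:02 AM − 295 min = 6:07 AM.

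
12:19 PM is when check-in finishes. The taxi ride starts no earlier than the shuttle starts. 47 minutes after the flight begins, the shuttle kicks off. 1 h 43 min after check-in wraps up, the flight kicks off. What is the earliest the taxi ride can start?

The flight starts at 12:19 PM + 103 min = 2:02 PM.
The shuttle starts at 2:02 PM + 47 min = 2:49 PM.
The taxi ride is bounded by the shuttle, so the earliest it can start is 2:49 PM.

2:49 PM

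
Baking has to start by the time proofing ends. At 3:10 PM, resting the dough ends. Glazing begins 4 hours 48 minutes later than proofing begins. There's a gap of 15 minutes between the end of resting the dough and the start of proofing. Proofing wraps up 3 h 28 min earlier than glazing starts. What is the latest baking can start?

Proofing starts at 3:10 PM + 15 min = 3:25 PM.
Glazing starts at 3:25 PM + 288 min = 8:13 PM.
Proofing ends at 8:13 PM − 208 min = 4:45 PM.
Baking is bounded by proofing, so the latest it can start is 4:45 PM.

4:45 PM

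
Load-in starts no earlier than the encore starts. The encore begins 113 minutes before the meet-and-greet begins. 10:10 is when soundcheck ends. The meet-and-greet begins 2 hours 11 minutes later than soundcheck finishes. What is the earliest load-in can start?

The meet-and-greet starts at 10:10 + 131 min = 12:21.
The encore starts at 12:21 − 113 min = 10:28.
Load-in is bounded by the encore, so the earliest it can start is 10:28.

10:28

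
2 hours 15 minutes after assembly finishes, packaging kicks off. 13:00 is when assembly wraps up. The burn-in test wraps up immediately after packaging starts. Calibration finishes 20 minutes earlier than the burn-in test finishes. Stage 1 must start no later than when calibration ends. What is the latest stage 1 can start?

Packaging starts at 13:00 + 135 min = 15:15.
So the burn-in test ends at 15:15.
Calibration ends at 15:15 − 20 min = 14:55.
Stage 1 is bounded by calibration, so the latest it can start is 14:55.

14:55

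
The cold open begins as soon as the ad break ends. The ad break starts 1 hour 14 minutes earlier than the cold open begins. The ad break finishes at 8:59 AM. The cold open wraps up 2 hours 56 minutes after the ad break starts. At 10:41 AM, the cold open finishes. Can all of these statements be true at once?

The cold open starts at 8:59 AM.
The ad break starts at 8:59 AM − 74 min = 7:45 AM.
The cold open ends at 7:45 AM + 176 min = 10:41 AM.
That matches the stated 10:41 AM, so the schedule is consistent.

Yes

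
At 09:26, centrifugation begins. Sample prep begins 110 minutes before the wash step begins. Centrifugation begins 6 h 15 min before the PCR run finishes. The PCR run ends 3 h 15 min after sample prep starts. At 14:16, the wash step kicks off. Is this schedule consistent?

Yes

Sample prep starts at 14:16 − 110 min = 12:26.
The PCR run ends at 12:26 + 195 min = 15:41.
Centrifugation starts at 15:41 − 375 min = 09:26.
That matches the stated 09:26, so the schedule is consistent.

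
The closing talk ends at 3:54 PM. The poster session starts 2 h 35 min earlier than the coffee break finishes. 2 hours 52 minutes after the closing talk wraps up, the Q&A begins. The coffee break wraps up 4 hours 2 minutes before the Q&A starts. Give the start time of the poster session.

The Q&A starts at 3:54 PM + 172 min = 6:46 PM.
The coffee break ends at 6:46 PM − 242 min = 2:44 PM.
The poster session starts at 2:44 PM − 155 min = 12:09 PM.

12:09 PM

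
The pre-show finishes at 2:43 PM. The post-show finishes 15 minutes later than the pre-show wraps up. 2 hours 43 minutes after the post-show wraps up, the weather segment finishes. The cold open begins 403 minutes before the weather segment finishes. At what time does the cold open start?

The post-show ends at 2:43 PM + 15 min = 2:58 PM.
The weather segment ends at 2:58 PM + 163 min = 5:41 PM.
The cold open starts at 5:41 PM − 403 min = 10:58 AM.

10:58 AM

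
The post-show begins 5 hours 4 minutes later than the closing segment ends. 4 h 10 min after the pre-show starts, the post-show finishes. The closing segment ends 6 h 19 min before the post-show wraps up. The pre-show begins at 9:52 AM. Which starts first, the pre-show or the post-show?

The post-show ends at 9:52 AM + 250 min = 2:02 PM.
The closing segment ends at 2:02 PM − 379 min = 7:43 AM.
The post-show starts at 7:43 AM + 304 min = 12:47 PM.
The pre-show starts at 9:52 AM and the post-show starts at 12:47 PM, so the pre-show is first.

the pre-show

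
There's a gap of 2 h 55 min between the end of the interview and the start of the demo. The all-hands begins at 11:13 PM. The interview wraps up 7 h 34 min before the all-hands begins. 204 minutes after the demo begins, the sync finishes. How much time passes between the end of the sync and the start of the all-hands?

75 minutes

The interview ends at 11:13 PM − 454 min = 3:39 PM.
The demo starts at 3:39 PM + 175 min = 6:34 PM.
The sync ends at 6:34 PM + 204 min = 9:58 PM.
From 9:58 PM to 11:13 PM is 75 minutes.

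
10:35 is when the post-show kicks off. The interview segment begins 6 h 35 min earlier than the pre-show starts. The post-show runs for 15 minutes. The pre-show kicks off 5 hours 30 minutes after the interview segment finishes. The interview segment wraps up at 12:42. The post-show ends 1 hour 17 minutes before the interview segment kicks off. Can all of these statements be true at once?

The pre-show starts at 12:42 + 330 min = 18:12.
The interview segment starts at 18:12 − 395 min = 11:37.
The post-show ends at 11:37 − 77 min = 10:20.
The post-show starts at 10:20 − 15 min = 10:05.
But the post-show is also said to start at 10:35 — a 30-minute conflict.

No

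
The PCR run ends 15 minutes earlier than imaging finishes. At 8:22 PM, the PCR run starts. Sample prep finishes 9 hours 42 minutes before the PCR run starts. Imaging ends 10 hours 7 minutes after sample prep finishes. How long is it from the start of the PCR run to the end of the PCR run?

Sample prep ends at 8:22 PM − 582 min = 10:40 AM.
Imaging ends at 10:40 AM + 607 min = 8:47 PM.
The PCR run ends at 8:47 PM − 15 min = 8:32 PM.
From 8:22 PM to 8:32 PM is 10 minutes.

10 minutes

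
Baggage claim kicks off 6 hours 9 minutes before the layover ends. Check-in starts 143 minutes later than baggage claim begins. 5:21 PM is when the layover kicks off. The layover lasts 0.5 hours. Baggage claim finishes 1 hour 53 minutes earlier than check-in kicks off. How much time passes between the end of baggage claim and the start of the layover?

The layover ends at 5:21 PM + 30 min = 5:51 PM.
Baggage claim starts at 5:51 PM − 369 min = 11:42 AM.
Check-in starts at 11:42 AM + 143 min = 2:05 PM.
Baggage claim ends at 2:05 PM − 113 min = 12:12 PM.
From 12:12 PM to 5:21 PM is 5 h 9 min.

5 h 9 min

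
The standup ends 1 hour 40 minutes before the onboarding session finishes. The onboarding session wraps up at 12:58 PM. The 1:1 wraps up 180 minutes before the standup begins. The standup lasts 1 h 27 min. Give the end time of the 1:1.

6:51 AM

The standup ends at 12:58 PM − 100 min = 11:18 AM.
The standup starts at 11:18 AM − 87 min = 9:51 AM.
The 1:1 ends at 9:51 AM − 180 min = 6:51 AM.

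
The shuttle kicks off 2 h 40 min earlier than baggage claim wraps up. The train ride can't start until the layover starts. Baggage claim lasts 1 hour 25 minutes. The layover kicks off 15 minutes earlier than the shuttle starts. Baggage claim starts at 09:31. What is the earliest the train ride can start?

08:01

Baggage claim ends at 09:31 + 85 min = 10:56.
The shuttle starts at 10:56 − 160 min = 08:16.
The layover starts at 08:16 − 15 min = 08:01.
The train ride is bounded by the layover, so the earliest it can start is 08:01.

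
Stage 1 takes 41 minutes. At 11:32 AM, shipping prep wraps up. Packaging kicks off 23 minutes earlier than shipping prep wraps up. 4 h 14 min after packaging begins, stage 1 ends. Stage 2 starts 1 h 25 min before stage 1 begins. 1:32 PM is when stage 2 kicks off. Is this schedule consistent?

Packaging starts at 11:32 AM − 23 min = 11:09 AM.
Stage 1 ends at 11:09 AM + 254 min = 3:23 PM.
Stage 1 starts at 3:23 PM − 41 min = 2:42 PM.
Stage 2 starts at 2:42 PM − 85 min = 1:17 PM.
But stage 2 is also said to start at 1:32 PM — a 15-minute conflict.

No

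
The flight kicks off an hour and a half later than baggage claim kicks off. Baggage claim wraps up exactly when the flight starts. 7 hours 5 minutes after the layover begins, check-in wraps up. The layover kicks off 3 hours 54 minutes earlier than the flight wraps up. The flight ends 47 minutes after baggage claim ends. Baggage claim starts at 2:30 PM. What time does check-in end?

7:58 PM

The flight starts at 2:30 PM + 90 min = 4:00 PM.
So baggage claim ends at 4:00 PM.
The flight ends at 4:00 PM + 47 min = 4:47 PM.
The layover starts at 4:47 PM − 234 min = 12:53 PM.
Check-in ends at 12:53 PM + 425 min = 7:58 PM.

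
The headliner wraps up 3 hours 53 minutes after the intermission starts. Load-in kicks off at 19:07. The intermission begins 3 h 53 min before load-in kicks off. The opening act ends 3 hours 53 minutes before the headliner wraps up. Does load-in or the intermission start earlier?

The intermission starts at 19:07 − 233 min = 15:14.
Load-in starts at 19:07 and the intermission starts at 15:14, so the intermission is first.

the intermission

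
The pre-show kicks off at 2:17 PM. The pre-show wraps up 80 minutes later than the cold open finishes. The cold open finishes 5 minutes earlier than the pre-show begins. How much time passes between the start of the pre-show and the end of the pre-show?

1 h 15 min

The cold open ends at 2:17 PM − 5 min = 2:12 PM.
The pre-show ends at 2:12 PM + 80 min = 3:32 PM.
From 2:17 PM to 3:32 PM is 1 h 15 min.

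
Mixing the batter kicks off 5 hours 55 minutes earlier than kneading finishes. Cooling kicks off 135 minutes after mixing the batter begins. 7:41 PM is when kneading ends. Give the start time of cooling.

4:01 PM

Mixing the batter starts at 7:41 PM − 355 min = 1:46 PM.
Cooling starts at 1:46 PM + 135 min = 4:01 PM.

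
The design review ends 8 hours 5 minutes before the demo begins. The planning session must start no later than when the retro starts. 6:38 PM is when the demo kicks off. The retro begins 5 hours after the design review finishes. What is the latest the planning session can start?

3:33 PM

The design review ends at 6:38 PM − 485 min = 10:33 AM.
The retro starts at 10:33 AM + 300 min = 3:33 PM.
The planning session is bounded by the retro, so the latest it can start is 3:33 PM.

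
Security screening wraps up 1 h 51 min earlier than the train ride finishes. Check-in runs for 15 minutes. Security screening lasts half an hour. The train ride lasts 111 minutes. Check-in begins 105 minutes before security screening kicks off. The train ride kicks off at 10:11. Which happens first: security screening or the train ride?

The train ride ends at 10:11 + 111 min = 12:02.
Security screening ends at 12:02 − 111 min = 10:11.
Security screening starts at 10:11 − 30 min = 09:41.
Security screening starts at 09:41 and the train ride starts at 10:11, so security screening is first.

security screening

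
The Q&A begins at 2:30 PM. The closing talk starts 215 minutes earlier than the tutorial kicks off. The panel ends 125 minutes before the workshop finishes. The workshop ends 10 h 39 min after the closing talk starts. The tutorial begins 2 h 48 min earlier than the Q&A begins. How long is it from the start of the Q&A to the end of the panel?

2 h 11 min

The tutorial starts at 2:30 PM − 168 min = 11:42 AM.
The closing talk starts at 11:42 AM − 215 min = 8:07 AM.
The workshop ends at 8:07 AM + 639 min = 6:46 PM.
The panel ends at 6:46 PM − 125 min = 4:41 PM.
From 2:30 PM to 4:41 PM is 2 h 11 min.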